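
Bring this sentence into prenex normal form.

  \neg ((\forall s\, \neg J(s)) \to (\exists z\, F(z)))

\forall s\, \forall z\, (\neg J(s) \land \neg F(z))

Rewrite implications/biconditionals: A → B as ¬A ∨ B.
  \neg (\neg (\forall s\, \neg J(s)) \lor (\exists z\, F(z)))
Drive negations inward (¬∀x A ≡ ∃x ¬A, ¬∃x A ≡ ∀x ¬A, De Morgan for ∧/∨):
  (\forall s\, \neg J(s)) \land (\forall z\, \neg F(z))
Pull the quantifiers to the front (each side's bound variable is not free in the other side):
  \forall s\, \forall z\, (\neg J(s) \land \neg F(z))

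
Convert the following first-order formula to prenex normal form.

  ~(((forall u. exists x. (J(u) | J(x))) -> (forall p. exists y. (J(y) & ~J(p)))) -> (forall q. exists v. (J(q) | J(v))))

exists u. forall x. forall p. exists y. exists q. forall v. ((~J(u) & ~J(x) | J(y) & ~J(p)) & ~J(q) & ~J(v))

Rewrite implications/biconditionals: A → B as ¬A ∨ B.
  ~(~(~(forall u. exists x. (J(u) | J(x))) | (forall p. exists y. (J(y) & ~J(p)))) | (forall q. exists v. (J(q) | J(v))))
Push ¬ through the quantifiers and connectives to reach negation normal form:
  ((exists u. forall x. (~J(u) & ~J(x))) | (forall p. exists y. (J(y) & ~J(p)))) & (exists q. forall v. (~J(q) & ~J(v)))
All bound variables are already distinct, so no renaming is needed.
Extract every quantifier outward, since the variables are now distinct and don't occur free across branches:
  exists u. forall x. forall p. exists y. exists q. forall v. ((~J(u) & ~J(x) | J(y) & ~J(p)) & ~J(q) & ~J(v))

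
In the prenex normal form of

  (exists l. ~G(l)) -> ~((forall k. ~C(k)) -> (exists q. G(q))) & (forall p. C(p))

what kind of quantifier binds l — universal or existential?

Rewrite implications/biconditionals: A → B as ¬A ∨ B.
  ~(exists l. ~G(l)) | ~(~(forall k. ~C(k)) | (exists q. G(q))) & (forall p. C(p))
Move each ¬ inward, flipping quantifiers it crosses:
  (forall l. G(l)) | (forall k. ~C(k)) & (forall q. ~G(q)) & (forall p. C(p))
Finally move all quantifiers to the prefix:
  forall l. forall k. forall q. forall p. (G(l) | ~C(k) & ~G(q) & C(p))
The quantifier exists l sits under an odd number of negations (counting the antecedent side of each →), so it flips to forall l.

universal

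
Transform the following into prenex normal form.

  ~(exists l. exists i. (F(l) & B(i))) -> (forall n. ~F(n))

Rewrite implications/biconditionals: A → B as ¬A ∨ B.
  ~~(exists l. exists i. (F(l) & B(i))) | (forall n. ~F(n))
Move each ¬ inward, flipping quantifiers it crosses:
  (exists l. exists i. (F(l) & B(i))) | (forall n. ~F(n))
All bound variables are already distinct, so no renaming is needed.
Finally move all quantifiers to the prefix:
  exists l. exists i. forall n. (F(l) & B(i) | ~F(n))

exists l. exists i. forall n. (F(l) & B(i) | ~F(n))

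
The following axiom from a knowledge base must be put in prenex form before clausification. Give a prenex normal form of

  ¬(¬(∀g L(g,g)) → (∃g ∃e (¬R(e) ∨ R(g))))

∃g ∀s ∀e (¬L(g,g) ∧ R(e) ∧ ¬R(s))

Rewrite implications/biconditionals: A → B as ¬A ∨ B.
  ¬(¬¬(∀g L(g,g)) ∨ (∃g ∃e (¬R(e) ∨ R(g))))
Drive negations inward (¬∀x A ≡ ∃x ¬A, ¬∃x A ≡ ∀x ¬A, De Morgan for ∧/∨):
  (∃g ¬L(g,g)) ∧ (∀g ∀e (R(e) ∧ ¬R(g)))
Standardize variables apart so no two quantifiers bind the same name: g↦s.
  (∃g ¬L(g,g)) ∧ (∀s ∀e (R(e) ∧ ¬R(s)))
Extract every quantifier outward, since the variables are now distinct and don't occur free across branches:
  ∃g ∀s ∀e (¬L(g,g) ∧ R(e) ∧ ¬R(s))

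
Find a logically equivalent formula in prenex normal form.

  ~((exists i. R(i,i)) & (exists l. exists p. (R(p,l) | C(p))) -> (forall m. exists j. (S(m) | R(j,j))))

exists i. exists l. exists p. exists m. forall j. (R(i,i) & (R(p,l) | C(p)) & ~S(m) & ~R(j,j))

First replace A → B with ¬A ∨ B.
  ~(~((exists i. R(i,i)) & (exists l. exists p. (R(p,l) | C(p)))) | (forall m. exists j. (S(m) | R(j,j))))
Drive negations inward (¬∀x A ≡ ∃x ¬A, ¬∃x A ≡ ∀x ¬A, De Morgan for ∧/∨):
  (exists i. R(i,i)) & (exists l. exists p. (R(p,l) | C(p))) & (exists m. forall j. (~S(m) & ~R(j,j)))
All bound variables are already distinct, so no renaming is needed.
Finally move all quantifiers to the prefix:
  exists i. exists l. exists p. exists m. forall j. (R(i,i) & (R(p,l) | C(p)) & ~S(m) & ~R(j,j))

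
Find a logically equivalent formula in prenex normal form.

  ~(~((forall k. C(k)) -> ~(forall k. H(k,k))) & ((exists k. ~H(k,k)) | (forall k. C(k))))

First replace A → B with ¬A ∨ B.
  ~(~(~(forall k. C(k)) | ~(forall k. H(k,k))) & ((exists k. ~H(k,k)) | (forall k. C(k))))
Push ¬ through the quantifiers and connectives to reach negation normal form:
  (exists k. ~C(k)) | (exists k. ~H(k,k)) | (forall k. H(k,k)) & (exists k. ~C(k))
Standardize variables apart so no two quantifiers bind the same name: k↦u1, k↦w1, k↦p.
  (exists k. ~C(k)) | (exists u1. ~H(u1,u1)) | (forall w1. H(w1,w1)) & (exists p. ~C(p))
Pull the quantifiers to the front (each side's bound variable is not free in the other side):
  exists k. exists u1. forall w1. exists p. (~C(k) | ~H(u1,u1) | H(w1,w1) & ~C(p))

exists k. exists u1. forall w1. exists p. (~C(k) | ~H(u1,u1) | H(w1,w1) & ~C(p))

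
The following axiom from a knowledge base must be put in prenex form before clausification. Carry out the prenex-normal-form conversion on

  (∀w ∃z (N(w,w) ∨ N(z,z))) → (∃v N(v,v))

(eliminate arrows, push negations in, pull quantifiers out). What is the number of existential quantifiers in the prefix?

First replace A → B with ¬A ∨ B.
  ¬(∀w ∃z (N(w,w) ∨ N(z,z))) ∨ (∃v N(v,v))
Push ¬ through the quantifiers and connectives to reach negation normal form:
  (∃w ∀z (¬N(w,w) ∧ ¬N(z,z))) ∨ (∃v N(v,v))
All bound variables are already distinct, so no renaming is needed.
Finally move all quantifiers to the prefix:
  ∃w ∀z ∃v (¬N(w,w) ∧ ¬N(z,z) ∨ N(v,v))
The prefix is ∃w ∀z ∃v: 1 universal, 2 existential.

2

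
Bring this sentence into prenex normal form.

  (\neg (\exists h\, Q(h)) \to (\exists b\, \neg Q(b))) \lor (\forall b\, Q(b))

\exists h\, \exists b\, \forall q\, (Q(h) \lor \neg Q(b) \lor Q(q))

First replace A → B with ¬A ∨ B.
  \neg \neg (\exists h\, Q(h)) \lor (\exists b\, \neg Q(b)) \lor (\forall b\, Q(b))
Drive negations inward (¬∀x A ≡ ∃x ¬A, ¬∃x A ≡ ∀x ¬A, De Morgan for ∧/∨):
  (\exists h\, Q(h)) \lor (\exists b\, \neg Q(b)) \lor (\forall b\, Q(b))
Rename bound variables to avoid capture: b↦q.
  (\exists h\, Q(h)) \lor (\exists b\, \neg Q(b)) \lor (\forall q\, Q(q))
Finally move all quantifiers to the prefix:
  \exists h\, \exists b\, \forall q\, (Q(h) \lor \neg Q(b) \lor Q(q))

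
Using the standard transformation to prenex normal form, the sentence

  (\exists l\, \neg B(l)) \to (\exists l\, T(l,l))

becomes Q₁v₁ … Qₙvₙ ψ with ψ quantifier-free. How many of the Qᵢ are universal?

Rewrite implications/biconditionals: A → B as ¬A ∨ B.
  \neg (\exists l\, \neg B(l)) \lor (\exists l\, T(l,l))
Move each ¬ inward, flipping quantifiers it crosses:
  (\forall l\, B(l)) \lor (\exists l\, T(l,l))
Give each quantifier a distinct variable: l↦p.
  (\forall l\, B(l)) \lor (\exists p\, T(p,p))
Pull the quantifiers to the front (each side's bound variable is not free in the other side):
  \forall l\, \exists p\, (B(l) \lor T(p,p))
The prefix is \forall l \exists p: 1 universal, 1 existential.

1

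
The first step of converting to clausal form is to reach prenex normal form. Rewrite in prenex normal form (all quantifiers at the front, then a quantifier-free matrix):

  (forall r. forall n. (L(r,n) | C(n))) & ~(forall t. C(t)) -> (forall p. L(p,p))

exists r. exists n. forall t. forall p. (~L(r,n) & ~C(n) | C(t) | L(p,p))

Rewrite implications/biconditionals: A → B as ¬A ∨ B.
  ~((forall r. forall n. (L(r,n) | C(n))) & ~(forall t. C(t))) | (forall p. L(p,p))
Drive negations inward (¬∀x A ≡ ∃x ¬A, ¬∃x A ≡ ∀x ¬A, De Morgan for ∧/∨):
  (exists r. exists n. (~L(r,n) & ~C(n))) | (forall t. C(t)) | (forall p. L(p,p))
All bound variables are already distinct, so no renaming is needed.
Finally move all quantifiers to the prefix:
  exists r. exists n. forall t. forall p. (~L(r,n) & ~C(n) | C(t) | L(p,p))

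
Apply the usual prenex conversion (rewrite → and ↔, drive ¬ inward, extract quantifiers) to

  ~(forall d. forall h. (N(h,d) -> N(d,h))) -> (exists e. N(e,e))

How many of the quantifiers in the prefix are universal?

Rewrite implications/biconditionals: A → B as ¬A ∨ B.
  ~~(forall d. forall h. (~N(h,d) | N(d,h))) | (exists e. N(e,e))
Drive negations inward (¬∀x A ≡ ∃x ¬A, ¬∃x A ≡ ∀x ¬A, De Morgan for ∧/∨):
  (forall d. forall h. (~N(h,d) | N(d,h))) | (exists e. N(e,e))
Pull the quantifiers to the front (each side's bound variable is not free in the other side):
  forall d. forall h. exists e. (~N(h,d) | N(d,h) | N(e,e))
The prefix is forall d forall h exists e: 2 universal, 1 existential.

2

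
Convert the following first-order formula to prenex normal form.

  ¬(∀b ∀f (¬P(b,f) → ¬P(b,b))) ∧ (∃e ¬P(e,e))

∃b ∃f ∃e (¬P(b,f) ∧ P(b,b) ∧ ¬P(e,e))

Eliminate → and ↔ using ¬ and ∨.
  ¬(∀b ∀f (¬¬P(b,f) ∨ ¬P(b,b))) ∧ (∃e ¬P(e,e))
Move each ¬ inward, flipping quantifiers it crosses:
  (∃b ∃f (¬P(b,f) ∧ P(b,b))) ∧ (∃e ¬P(e,e))
Pull the quantifiers to the front (each side's bound variable is not free in the other side):
  ∃b ∃f ∃e (¬P(b,f) ∧ P(b,b) ∧ ¬P(e,e))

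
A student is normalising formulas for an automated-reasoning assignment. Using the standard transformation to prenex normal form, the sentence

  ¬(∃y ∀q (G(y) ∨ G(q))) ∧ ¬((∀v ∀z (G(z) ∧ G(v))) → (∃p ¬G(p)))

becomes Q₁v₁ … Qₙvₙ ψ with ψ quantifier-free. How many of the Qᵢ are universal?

4

Eliminate → and ↔ using ¬ and ∨.
  ¬(∃y ∀q (G(y) ∨ G(q))) ∧ ¬(¬(∀v ∀z (G(z) ∧ G(v))) ∨ (∃p ¬G(p)))
Push ¬ through the quantifiers and connectives to reach negation normal form:
  (∀y ∃q (¬G(y) ∧ ¬G(q))) ∧ (∀v ∀z (G(z) ∧ G(v))) ∧ (∀p G(p))
All bound variables are already distinct, so no renaming is needed.
Extract every quantifier outward, since the variables are now distinct and don't occur free across branches:
  ∀y ∃q ∀v ∀z ∀p (¬G(y) ∧ ¬G(q) ∧ G(z) ∧ G(v) ∧ G(p))
The prefix is ∀y ∃q ∀v ∀z ∀p: 4 universal, 1 existential.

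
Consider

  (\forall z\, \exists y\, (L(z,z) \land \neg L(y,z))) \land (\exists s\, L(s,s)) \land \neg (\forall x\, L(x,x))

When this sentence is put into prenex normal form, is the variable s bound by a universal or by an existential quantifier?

Move each ¬ inward, flipping quantifiers it crosses:
  (\forall z\, \exists y\, (L(z,z) \land \neg L(y,z))) \land (\exists s\, L(s,s)) \land (\exists x\, \neg L(x,x))
Extract every quantifier outward, since the variables are now distinct and don't occur free across branches:
  \forall z\, \exists y\, \exists s\, \exists x\, (L(z,z) \land \neg L(y,z) \land L(s,s) \land \neg L(x,x))
The quantifier \exists s sits under an even number of negations, so it remains existential.

existential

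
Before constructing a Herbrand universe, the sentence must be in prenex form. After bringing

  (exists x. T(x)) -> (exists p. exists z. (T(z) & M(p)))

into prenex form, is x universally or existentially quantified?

universal

First replace A → B with ¬A ∨ B.
  ~(exists x. T(x)) | (exists p. exists z. (T(z) & M(p)))
Drive negations inward (¬∀x A ≡ ∃x ¬A, ¬∃x A ≡ ∀x ¬A, De Morgan for ∧/∨):
  (forall x. ~T(x)) | (exists p. exists z. (T(z) & M(p)))
Pull the quantifiers to the front (each side's bound variable is not free in the other side):
  forall x. exists p. exists z. (~T(x) | T(z) & M(p))
The quantifier exists x sits under an odd number of negations (counting the antecedent side of each →), so it flips to forall x.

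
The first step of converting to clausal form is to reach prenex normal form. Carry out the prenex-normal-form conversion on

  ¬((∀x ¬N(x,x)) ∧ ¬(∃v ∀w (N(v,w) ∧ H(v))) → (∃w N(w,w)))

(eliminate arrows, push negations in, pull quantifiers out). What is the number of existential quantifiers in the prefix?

1

First replace A → B with ¬A ∨ B.
  ¬(¬((∀x ¬N(x,x)) ∧ ¬(∃v ∀w (N(v,w) ∧ H(v)))) ∨ (∃w N(w,w)))
Move each ¬ inward, flipping quantifiers it crosses:
  (∀x ¬N(x,x)) ∧ (∀v ∃w (¬N(v,w) ∨ ¬H(v))) ∧ (∀w ¬N(w,w))
Standardize variables apart so no two quantifiers bind the same name: w↦t.
  (∀x ¬N(x,x)) ∧ (∀v ∃w (¬N(v,w) ∨ ¬H(v))) ∧ (∀t ¬N(t,t))
Extract every quantifier outward, since the variables are now distinct and don't occur free across branches:
  ∀x ∀v ∃w ∀t (¬N(x,x) ∧ (¬N(v,w) ∨ ¬H(v)) ∧ ¬N(t,t))
The prefix is ∀x ∀v ∃w ∀t: 3 universal, 1 existential.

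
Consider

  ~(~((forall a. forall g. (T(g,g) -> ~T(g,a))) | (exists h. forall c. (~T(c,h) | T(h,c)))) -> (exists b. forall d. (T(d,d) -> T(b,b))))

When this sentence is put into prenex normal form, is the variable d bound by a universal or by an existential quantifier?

existential

First replace A → B with ¬A ∨ B.
  ~(~~((forall a. forall g. (~T(g,g) | ~T(g,a))) | (exists h. forall c. (~T(c,h) | T(h,c)))) | (exists b. forall d. (~T(d,d) | T(b,b))))
Move each ¬ inward, flipping quantifiers it crosses:
  (exists a. exists g. (T(g,g) & T(g,a))) & (forall h. exists c. (T(c,h) & ~T(h,c))) & (forall b. exists d. (T(d,d) & ~T(b,b)))
All bound variables are already distinct, so no renaming is needed.
Pull the quantifiers to the front (each side's bound variable is not free in the other side):
  exists a. exists g. forall h. exists c. forall b. exists d. (T(g,g) & T(g,a) & T(c,h) & ~T(h,c) & T(d,d) & ~T(b,b))
The quantifier forall d sits under an odd number of negations (counting the antecedent side of each →), so it flips to exists d.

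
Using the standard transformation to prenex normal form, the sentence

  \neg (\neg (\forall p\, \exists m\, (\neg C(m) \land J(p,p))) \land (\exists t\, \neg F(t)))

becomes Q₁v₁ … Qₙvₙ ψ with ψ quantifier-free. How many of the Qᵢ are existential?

1

Drive negations inward (¬∀x A ≡ ∃x ¬A, ¬∃x A ≡ ∀x ¬A, De Morgan for ∧/∨):
  (\forall p\, \exists m\, (\neg C(m) \land J(p,p))) \lor (\forall t\, F(t))
All bound variables are already distinct, so no renaming is needed.
Pull the quantifiers to the front (each side's bound variable is not free in the other side):
  \forall p\, \exists m\, \forall t\, (\neg C(m) \land J(p,p) \lor F(t))
The prefix is \forall p \exists m \forall t: 2 universal, 1 existential.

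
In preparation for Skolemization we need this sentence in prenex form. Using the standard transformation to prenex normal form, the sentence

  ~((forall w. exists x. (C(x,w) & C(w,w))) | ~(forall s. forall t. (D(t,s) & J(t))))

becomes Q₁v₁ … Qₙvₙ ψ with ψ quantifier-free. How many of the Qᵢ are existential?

Move each ¬ inward, flipping quantifiers it crosses:
  (exists w. forall x. (~C(x,w) | ~C(w,w))) & (forall s. forall t. (D(t,s) & J(t)))
Finally move all quantifiers to the prefix:
  exists w. forall x. forall s. forall t. ((~C(x,w) | ~C(w,w)) & D(t,s) & J(t))
The prefix is exists w forall x forall s forall t: 3 universal, 1 existential.

1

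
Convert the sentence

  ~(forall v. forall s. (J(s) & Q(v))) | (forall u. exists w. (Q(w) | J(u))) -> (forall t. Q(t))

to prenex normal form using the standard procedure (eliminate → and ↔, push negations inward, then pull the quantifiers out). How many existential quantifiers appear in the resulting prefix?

1

Rewrite implications/biconditionals: A → B as ¬A ∨ B.
  ~(~(forall v. forall s. (J(s) & Q(v))) | (forall u. exists w. (Q(w) | J(u)))) | (forall t. Q(t))
Push ¬ through the quantifiers and connectives to reach negation normal form:
  (forall v. forall s. (J(s) & Q(v))) & (exists u. forall w. (~Q(w) & ~J(u))) | (forall t. Q(t))
All bound variables are already distinct, so no renaming is needed.
Extract every quantifier outward, since the variables are now distinct and don't occur free across branches:
  forall v. forall s. exists u. forall w. forall t. (J(s) & Q(v) & ~Q(w) & ~J(u) | Q(t))
The prefix is forall v forall s exists u forall w forall t: 4 universal, 1 existential.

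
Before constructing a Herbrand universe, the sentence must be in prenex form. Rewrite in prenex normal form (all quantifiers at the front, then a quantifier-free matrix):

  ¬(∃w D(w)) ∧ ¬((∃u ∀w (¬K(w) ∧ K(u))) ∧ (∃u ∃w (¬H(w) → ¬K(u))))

Rewrite implications/biconditionals: A → B as ¬A ∨ B.
  ¬(∃w D(w)) ∧ ¬((∃u ∀w (¬K(w) ∧ K(u))) ∧ (∃u ∃w (¬¬H(w) ∨ ¬K(u))))
Push ¬ through the quantifiers and connectives to reach negation normal form:
  (∀w ¬D(w)) ∧ ((∀u ∃w (K(w) ∨ ¬K(u))) ∨ (∀u ∀w (¬H(w) ∧ K(u))))
Rename bound variables to avoid capture: w↦r, u↦x, w↦w1.
  (∀w ¬D(w)) ∧ ((∀u ∃r (K(r) ∨ ¬K(u))) ∨ (∀x ∀w1 (¬H(w1) ∧ K(x))))
Extract every quantifier outward, since the variables are now distinct and don't occur free across branches:
  ∀w ∀u ∃r ∀x ∀w1 (¬D(w) ∧ (K(r) ∨ ¬K(u) ∨ ¬H(w1) ∧ K(x)))

∀w ∀u ∃r ∀x ∀w1 (¬D(w) ∧ (K(r) ∨ ¬K(u) ∨ ¬H(w1) ∧ K(x)))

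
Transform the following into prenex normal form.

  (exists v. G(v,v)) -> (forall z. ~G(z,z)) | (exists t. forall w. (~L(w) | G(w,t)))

Eliminate → and ↔ using ¬ and ∨.
  ~(exists v. G(v,v)) | (forall z. ~G(z,z)) | (exists t. forall w. (~L(w) | G(w,t)))
Move each ¬ inward, flipping quantifiers it crosses:
  (forall v. ~G(v,v)) | (forall z. ~G(z,z)) | (exists t. forall w. (~L(w) | G(w,t)))
Extract every quantifier outward, since the variables are now distinct and don't occur free across branches:
  forall v. forall z. exists t. forall w. (~G(v,v) | ~G(z,z) | ~L(w) | G(w,t))

forall v. forall z. exists t. forall w. (~G(v,v) | ~G(z,z) | ~L(w) | G(w,t))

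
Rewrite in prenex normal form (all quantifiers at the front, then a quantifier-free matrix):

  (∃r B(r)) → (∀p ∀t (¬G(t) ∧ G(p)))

Rewrite implications/biconditionals: A → B as ¬A ∨ B.
  ¬(∃r B(r)) ∨ (∀p ∀t (¬G(t) ∧ G(p)))
Move each ¬ inward, flipping quantifiers it crosses:
  (∀r ¬B(r)) ∨ (∀p ∀t (¬G(t) ∧ G(p)))
Finally move all quantifiers to the prefix:
  ∀r ∀p ∀t (¬B(r) ∨ ¬G(t) ∧ G(p))

∀r ∀p ∀t (¬B(r) ∨ ¬G(t) ∧ G(p))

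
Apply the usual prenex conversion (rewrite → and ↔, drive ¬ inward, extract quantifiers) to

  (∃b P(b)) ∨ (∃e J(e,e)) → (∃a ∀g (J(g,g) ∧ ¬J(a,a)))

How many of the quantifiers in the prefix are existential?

1

First replace A → B with ¬A ∨ B.
  ¬((∃b P(b)) ∨ (∃e J(e,e))) ∨ (∃a ∀g (J(g,g) ∧ ¬J(a,a)))
Drive negations inward (¬∀x A ≡ ∃x ¬A, ¬∃x A ≡ ∀x ¬A, De Morgan for ∧/∨):
  (∀b ¬P(b)) ∧ (∀e ¬J(e,e)) ∨ (∃a ∀g (J(g,g) ∧ ¬J(a,a)))
All bound variables are already distinct, so no renaming is needed.
Pull the quantifiers to the front (each side's bound variable is not free in the other side):
  ∀b ∀e ∃a ∀g (¬P(b) ∧ ¬J(e,e) ∨ J(g,g) ∧ ¬J(a,a))
The prefix is ∀b ∀e ∃a ∀g: 3 universal, 1 existential.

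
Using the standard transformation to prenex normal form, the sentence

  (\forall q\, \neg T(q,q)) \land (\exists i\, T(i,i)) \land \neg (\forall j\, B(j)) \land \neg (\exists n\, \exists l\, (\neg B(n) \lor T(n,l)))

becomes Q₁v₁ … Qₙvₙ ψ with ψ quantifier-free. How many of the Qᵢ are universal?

Push ¬ through the quantifiers and connectives to reach negation normal form:
  (\forall q\, \neg T(q,q)) \land (\exists i\, T(i,i)) \land (\exists j\, \neg B(j)) \land (\forall n\, \forall l\, (B(n) \land \neg T(n,l)))
All bound variables are already distinct, so no renaming is needed.
Finally move all quantifiers to the prefix:
  \forall q\, \exists i\, \exists j\, \forall n\, \forall l\, (\neg T(q,q) \land T(i,i) \land \neg B(j) \land B(n) \land \neg T(n,l))
The prefix is \forall q \exists i \exists j \forall n \forall l: 3 universal, 2 existential.

3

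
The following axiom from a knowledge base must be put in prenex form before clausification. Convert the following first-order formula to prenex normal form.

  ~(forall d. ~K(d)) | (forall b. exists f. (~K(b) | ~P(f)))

Move each ¬ inward, flipping quantifiers it crosses:
  (exists d. K(d)) | (forall b. exists f. (~K(b) | ~P(f)))
Extract every quantifier outward, since the variables are now distinct and don't occur free across branches:
  exists d. forall b. exists f. (K(d) | ~K(b) | ~P(f))

exists d. forall b. exists f. (K(d) | ~K(b) | ~P(f))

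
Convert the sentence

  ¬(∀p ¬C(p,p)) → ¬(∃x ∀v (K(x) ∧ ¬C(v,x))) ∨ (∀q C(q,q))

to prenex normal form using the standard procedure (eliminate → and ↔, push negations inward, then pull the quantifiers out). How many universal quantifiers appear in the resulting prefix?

3

Rewrite implications/biconditionals: A → B as ¬A ∨ B.
  ¬¬(∀p ¬C(p,p)) ∨ ¬(∃x ∀v (K(x) ∧ ¬C(v,x))) ∨ (∀q C(q,q))
Push ¬ through the quantifiers and connectives to reach negation normal form:
  (∀p ¬C(p,p)) ∨ (∀x ∃v (¬K(x) ∨ C(v,x))) ∨ (∀q C(q,q))
Extract every quantifier outward, since the variables are now distinct and don't occur free across branches:
  ∀p ∀x ∃v ∀q (¬C(p,p) ∨ ¬K(x) ∨ C(v,x) ∨ C(q,q))
The prefix is ∀p ∀x ∃v ∀q: 3 universal, 1 existential.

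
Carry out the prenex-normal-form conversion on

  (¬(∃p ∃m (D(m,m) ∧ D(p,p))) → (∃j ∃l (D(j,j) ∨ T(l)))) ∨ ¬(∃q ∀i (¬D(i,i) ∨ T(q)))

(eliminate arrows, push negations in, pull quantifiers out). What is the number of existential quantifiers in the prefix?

5

First replace A → B with ¬A ∨ B.
  ¬¬(∃p ∃m (D(m,m) ∧ D(p,p))) ∨ (∃j ∃l (D(j,j) ∨ T(l))) ∨ ¬(∃q ∀i (¬D(i,i) ∨ T(q)))
Push ¬ through the quantifiers and connectives to reach negation normal form:
  (∃p ∃m (D(m,m) ∧ D(p,p))) ∨ (∃j ∃l (D(j,j) ∨ T(l))) ∨ (∀q ∃i (D(i,i) ∧ ¬T(q)))
All bound variables are already distinct, so no renaming is needed.
Extract every quantifier outward, since the variables are now distinct and don't occur free across branches:
  ∃p ∃m ∃j ∃l ∀q ∃i (D(m,m) ∧ D(p,p) ∨ D(j,j) ∨ T(l) ∨ D(i,i) ∧ ¬T(q))
The prefix is ∃p ∃m ∃j ∃l ∀q ∃i: 1 universal, 5 existential.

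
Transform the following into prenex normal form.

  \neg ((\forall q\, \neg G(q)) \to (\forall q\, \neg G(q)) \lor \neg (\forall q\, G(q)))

\forall q\, \exists w1\, \forall x\, (\neg G(q) \land G(w1) \land G(x))

Rewrite implications/biconditionals: A → B as ¬A ∨ B.
  \neg (\neg (\forall q\, \neg G(q)) \lor (\forall q\, \neg G(q)) \lor \neg (\forall q\, G(q)))
Drive negations inward (¬∀x A ≡ ∃x ¬A, ¬∃x A ≡ ∀x ¬A, De Morgan for ∧/∨):
  (\forall q\, \neg G(q)) \land (\exists q\, G(q)) \land (\forall q\, G(q))
Rename bound variables to avoid capture: q↦w1, q↦x.
  (\forall q\, \neg G(q)) \land (\exists w1\, G(w1)) \land (\forall x\, G(x))
Extract every quantifier outward, since the variables are now distinct and don't occur free across branches:
  \forall q\, \exists w1\, \forall x\, (\neg G(q) \land G(w1) \land G(x))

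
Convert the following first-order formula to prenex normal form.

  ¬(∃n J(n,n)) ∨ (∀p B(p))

∀n ∀p (¬J(n,n) ∨ B(p))

Push ¬ through the quantifiers and connectives to reach negation normal form:
  (∀n ¬J(n,n)) ∨ (∀p B(p))
All bound variables are already distinct, so no renaming is needed.
Finally move all quantifiers to the prefix:
  ∀n ∀p (¬J(n,n) ∨ B(p))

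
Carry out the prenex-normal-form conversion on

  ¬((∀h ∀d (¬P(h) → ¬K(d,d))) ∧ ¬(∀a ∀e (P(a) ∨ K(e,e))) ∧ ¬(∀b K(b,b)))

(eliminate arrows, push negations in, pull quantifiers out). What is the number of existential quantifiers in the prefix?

First replace A → B with ¬A ∨ B.
  ¬((∀h ∀d (¬¬P(h) ∨ ¬K(d,d))) ∧ ¬(∀a ∀e (P(a) ∨ K(e,e))) ∧ ¬(∀b K(b,b)))
Drive negations inward (¬∀x A ≡ ∃x ¬A, ¬∃x A ≡ ∀x ¬A, De Morgan for ∧/∨):
  (∃h ∃d (¬P(h) ∧ K(d,d))) ∨ (∀a ∀e (P(a) ∨ K(e,e))) ∨ (∀b K(b,b))
All bound variables are already distinct, so no renaming is needed.
Pull the quantifiers to the front (each side's bound variable is not free in the other side):
  ∃h ∃d ∀a ∀e ∀b (¬P(h) ∧ K(d,d) ∨ P(a) ∨ K(e,e) ∨ K(b,b))
The prefix is ∃h ∃d ∀a ∀e ∀b: 3 universal, 2 existential.

2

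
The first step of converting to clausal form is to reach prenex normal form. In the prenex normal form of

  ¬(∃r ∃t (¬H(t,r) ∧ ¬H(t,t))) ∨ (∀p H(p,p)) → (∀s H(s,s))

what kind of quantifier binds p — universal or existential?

existential

Eliminate → and ↔ using ¬ and ∨.
  ¬(¬(∃r ∃t (¬H(t,r) ∧ ¬H(t,t))) ∨ (∀p H(p,p))) ∨ (∀s H(s,s))
Drive negations inward (¬∀x A ≡ ∃x ¬A, ¬∃x A ≡ ∀x ¬A, De Morgan for ∧/∨):
  (∃r ∃t (¬H(t,r) ∧ ¬H(t,t))) ∧ (∃p ¬H(p,p)) ∨ (∀s H(s,s))
All bound variables are already distinct, so no renaming is needed.
Finally move all quantifiers to the prefix:
  ∃r ∃t ∃p ∀s (¬H(t,r) ∧ ¬H(t,t) ∧ ¬H(p,p) ∨ H(s,s))
The quantifier ∀p sits under an odd number of negations (counting the antecedent side of each →), so it flips to ∃p.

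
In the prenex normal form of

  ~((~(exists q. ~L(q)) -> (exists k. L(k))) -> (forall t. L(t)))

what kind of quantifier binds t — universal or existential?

First replace A → B with ¬A ∨ B.
  ~(~(~~(exists q. ~L(q)) | (exists k. L(k))) | (forall t. L(t)))
Move each ¬ inward, flipping quantifiers it crosses:
  ((exists q. ~L(q)) | (exists k. L(k))) & (exists t. ~L(t))
All bound variables are already distinct, so no renaming is needed.
Pull the quantifiers to the front (each side's bound variable is not free in the other side):
  exists q. exists k. exists t. ((~L(q) | L(k)) & ~L(t))
The quantifier forall t sits under an odd number of negations (counting the antecedent side of each →), so it flips to exists t.

existential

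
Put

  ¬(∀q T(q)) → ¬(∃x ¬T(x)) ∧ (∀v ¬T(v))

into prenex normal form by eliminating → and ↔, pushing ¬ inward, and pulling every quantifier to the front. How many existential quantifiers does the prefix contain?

0

Rewrite implications/biconditionals: A → B as ¬A ∨ B.
  ¬¬(∀q T(q)) ∨ ¬(∃x ¬T(x)) ∧ (∀v ¬T(v))
Push ¬ through the quantifiers and connectives to reach negation normal form:
  (∀q T(q)) ∨ (∀x T(x)) ∧ (∀v ¬T(v))
All bound variables are already distinct, so no renaming is needed.
Extract every quantifier outward, since the variables are now distinct and don't occur free across branches:
  ∀q ∀x ∀v (T(q) ∨ T(x) ∧ ¬T(v))
The prefix is ∀q ∀x ∀v: 3 universal, 0 existential.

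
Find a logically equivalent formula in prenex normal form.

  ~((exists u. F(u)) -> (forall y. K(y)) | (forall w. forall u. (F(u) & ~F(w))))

exists u. exists y. exists w. exists x1. (F(u) & ~K(y) & (~F(x1) | F(w)))

First replace A → B with ¬A ∨ B.
  ~(~(exists u. F(u)) | (forall y. K(y)) | (forall w. forall u. (F(u) & ~F(w))))
Drive negations inward (¬∀x A ≡ ∃x ¬A, ¬∃x A ≡ ∀x ¬A, De Morgan for ∧/∨):
  (exists u. F(u)) & (exists y. ~K(y)) & (exists w. exists u. (~F(u) | F(w)))
Rename bound variables to avoid capture: u↦x1.
  (exists u. F(u)) & (exists y. ~K(y)) & (exists w. exists x1. (~F(x1) | F(w)))
Finally move all quantifiers to the prefix:
  exists u. exists y. exists w. exists x1. (F(u) & ~K(y) & (~F(x1) | F(w)))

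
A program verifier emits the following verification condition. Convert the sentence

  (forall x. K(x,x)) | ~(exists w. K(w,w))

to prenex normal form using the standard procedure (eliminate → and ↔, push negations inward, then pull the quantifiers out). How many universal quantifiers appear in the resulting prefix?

2

Push ¬ through the quantifiers and connectives to reach negation normal form:
  (forall x. K(x,x)) | (forall w. ~K(w,w))
All bound variables are already distinct, so no renaming is needed.
Finally move all quantifiers to the prefix:
  forall x. forall w. (K(x,x) | ~K(w,w))
The prefix is forall x forall w: 2 universal, 0 existential.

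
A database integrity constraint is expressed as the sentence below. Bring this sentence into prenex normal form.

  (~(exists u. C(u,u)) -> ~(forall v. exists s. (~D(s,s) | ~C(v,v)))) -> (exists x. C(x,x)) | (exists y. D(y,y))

Eliminate → and ↔ using ¬ and ∨.
  ~(~~(exists u. C(u,u)) | ~(forall v. exists s. (~D(s,s) | ~C(v,v)))) | (exists x. C(x,x)) | (exists y. D(y,y))
Push ¬ through the quantifiers and connectives to reach negation normal form:
  (forall u. ~C(u,u)) & (forall v. exists s. (~D(s,s) | ~C(v,v))) | (exists x. C(x,x)) | (exists y. D(y,y))
Pull the quantifiers to the front (each side's bound variable is not free in the other side):
  forall u. forall v. exists s. exists x. exists y. (~C(u,u) & (~D(s,s) | ~C(v,v)) | C(x,x) | D(y,y))

forall u. forall v. exists s. exists x. exists y. (~C(u,u) & (~D(s,s) | ~C(v,v)) | C(x,x) | D(y,y))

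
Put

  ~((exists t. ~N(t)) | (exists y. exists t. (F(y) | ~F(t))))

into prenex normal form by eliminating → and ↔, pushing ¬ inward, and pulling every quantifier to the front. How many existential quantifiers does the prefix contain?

0

Push ¬ through the quantifiers and connectives to reach negation normal form:
  (forall t. N(t)) & (forall y. forall t. (~F(y) & F(t)))
Give each quantifier a distinct variable: t↦y1.
  (forall t. N(t)) & (forall y. forall y1. (~F(y) & F(y1)))
Finally move all quantifiers to the prefix:
  forall t. forall y. forall y1. (N(t) & ~F(y) & F(y1))
The prefix is forall t forall y forall y1: 3 universal, 0 existential.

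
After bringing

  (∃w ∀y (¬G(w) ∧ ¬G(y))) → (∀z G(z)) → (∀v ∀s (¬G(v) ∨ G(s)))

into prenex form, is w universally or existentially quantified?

First replace A → B with ¬A ∨ B.
  ¬(∃w ∀y (¬G(w) ∧ ¬G(y))) ∨ ¬(∀z G(z)) ∨ (∀v ∀s (¬G(v) ∨ G(s)))
Move each ¬ inward, flipping quantifiers it crosses:
  (∀w ∃y (G(w) ∨ G(y))) ∨ (∃z ¬G(z)) ∨ (∀v ∀s (¬G(v) ∨ G(s)))
Finally move all quantifiers to the prefix:
  ∀w ∃y ∃z ∀v ∀s (G(w) ∨ G(y) ∨ ¬G(z) ∨ ¬G(v) ∨ G(s))
The quantifier ∃w sits under an odd number of negations (counting the antecedent side of each →), so it flips to ∀w.

universal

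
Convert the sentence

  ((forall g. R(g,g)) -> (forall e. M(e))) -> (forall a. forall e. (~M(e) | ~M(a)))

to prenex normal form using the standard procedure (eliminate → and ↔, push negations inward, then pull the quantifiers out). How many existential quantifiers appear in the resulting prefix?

1

Eliminate → and ↔ using ¬ and ∨.
  ~(~(forall g. R(g,g)) | (forall e. M(e))) | (forall a. forall e. (~M(e) | ~M(a)))
Drive negations inward (¬∀x A ≡ ∃x ¬A, ¬∃x A ≡ ∀x ¬A, De Morgan for ∧/∨):
  (forall g. R(g,g)) & (exists e. ~M(e)) | (forall a. forall e. (~M(e) | ~M(a)))
Give each quantifier a distinct variable: e↦v.
  (forall g. R(g,g)) & (exists e. ~M(e)) | (forall a. forall v. (~M(v) | ~M(a)))
Pull the quantifiers to the front (each side's bound variable is not free in the other side):
  forall g. exists e. forall a. forall v. (R(g,g) & ~M(e) | ~M(v) | ~M(a))
The prefix is forall g exists e forall a forall v: 3 universal, 1 existential.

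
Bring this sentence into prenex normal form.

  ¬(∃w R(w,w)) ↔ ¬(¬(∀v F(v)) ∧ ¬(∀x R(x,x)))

First replace A → B with ¬A ∨ B; A ↔ B as (¬A ∨ B) ∧ (¬B ∨ A).
  (¬¬(∃w R(w,w)) ∨ ¬(¬(∀v F(v)) ∧ ¬(∀x R(x,x)))) ∧ (¬¬(¬(∀v F(v)) ∧ ¬(∀x R(x,x))) ∨ ¬(∃w R(w,w)))
Push ¬ through the quantifiers and connectives to reach negation normal form:
  ((∃w R(w,w)) ∨ (∀v F(v)) ∨ (∀x R(x,x))) ∧ ((∃v ¬F(v)) ∧ (∃x ¬R(x,x)) ∨ (∀w ¬R(w,w)))
Standardize variables apart so no two quantifiers bind the same name: v↦z, x↦c, w↦w1.
  ((∃w R(w,w)) ∨ (∀v F(v)) ∨ (∀x R(x,x))) ∧ ((∃z ¬F(z)) ∧ (∃c ¬R(c,c)) ∨ (∀w1 ¬R(w1,w1)))
Finally move all quantifiers to the prefix:
  ∃w ∀v ∀x ∃z ∃c ∀w1 ((R(w,w) ∨ F(v) ∨ R(x,x)) ∧ (¬F(z) ∧ ¬R(c,c) ∨ ¬R(w1,w1)))

∃w ∀v ∀x ∃z ∃c ∀w1 ((R(w,w) ∨ F(v) ∨ R(x,x)) ∧ (¬F(z) ∧ ¬R(c,c) ∨ ¬R(w1,w1)))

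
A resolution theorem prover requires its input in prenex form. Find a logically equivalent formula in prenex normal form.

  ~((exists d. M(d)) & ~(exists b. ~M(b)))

forall d. exists b. (~M(d) | ~M(b))

Push ¬ through the quantifiers and connectives to reach negation normal form:
  (forall d. ~M(d)) | (exists b. ~M(b))
All bound variables are already distinct, so no renaming is needed.
Pull the quantifiers to the front (each side's bound variable is not free in the other side):
  forall d. exists b. (~M(d) | ~M(b))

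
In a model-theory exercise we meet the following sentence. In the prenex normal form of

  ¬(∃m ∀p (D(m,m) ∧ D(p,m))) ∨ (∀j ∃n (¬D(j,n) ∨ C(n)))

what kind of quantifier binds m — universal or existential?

universal

Drive negations inward (¬∀x A ≡ ∃x ¬A, ¬∃x A ≡ ∀x ¬A, De Morgan for ∧/∨):
  (∀m ∃p (¬D(m,m) ∨ ¬D(p,m))) ∨ (∀j ∃n (¬D(j,n) ∨ C(n)))
All bound variables are already distinct, so no renaming is needed.
Extract every quantifier outward, since the variables are now distinct and don't occur free across branches:
  ∀m ∃p ∀j ∃n (¬D(m,m) ∨ ¬D(p,m) ∨ ¬D(j,n) ∨ C(n))
The quantifier ∃m sits under an odd number of negations, so it flips to ∀m.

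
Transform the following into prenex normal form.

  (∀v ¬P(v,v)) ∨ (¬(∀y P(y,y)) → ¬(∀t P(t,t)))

First replace A → B with ¬A ∨ B.
  (∀v ¬P(v,v)) ∨ ¬¬(∀y P(y,y)) ∨ ¬(∀t P(t,t))
Move each ¬ inward, flipping quantifiers it crosses:
  (∀v ¬P(v,v)) ∨ (∀y P(y,y)) ∨ (∃t ¬P(t,t))
Pull the quantifiers to the front (each side's bound variable is not free in the other side):
  ∀v ∀y ∃t (¬P(v,v) ∨ P(y,y) ∨ ¬P(t,t))

∀v ∀y ∃t (¬P(v,v) ∨ P(y,y) ∨ ¬P(t,t))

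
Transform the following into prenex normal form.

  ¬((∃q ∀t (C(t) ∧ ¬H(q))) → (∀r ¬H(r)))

∃q ∀t ∃r (C(t) ∧ ¬H(q) ∧ H(r))

Eliminate → and ↔ using ¬ and ∨.
  ¬(¬(∃q ∀t (C(t) ∧ ¬H(q))) ∨ (∀r ¬H(r)))
Drive negations inward (¬∀x A ≡ ∃x ¬A, ¬∃x A ≡ ∀x ¬A, De Morgan for ∧/∨):
  (∃q ∀t (C(t) ∧ ¬H(q))) ∧ (∃r H(r))
Extract every quantifier outward, since the variables are now distinct and don't occur free across branches:
  ∃q ∀t ∃r (C(t) ∧ ¬H(q) ∧ H(r))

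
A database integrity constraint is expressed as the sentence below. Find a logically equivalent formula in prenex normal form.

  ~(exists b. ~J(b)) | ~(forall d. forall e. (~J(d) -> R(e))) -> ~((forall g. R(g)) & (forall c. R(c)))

First replace A → B with ¬A ∨ B.
  ~(~(exists b. ~J(b)) | ~(forall d. forall e. (~~J(d) | R(e)))) | ~((forall g. R(g)) & (forall c. R(c)))
Drive negations inward (¬∀x A ≡ ∃x ¬A, ¬∃x A ≡ ∀x ¬A, De Morgan for ∧/∨):
  (exists b. ~J(b)) & (forall d. forall e. (J(d) | R(e))) | (exists g. ~R(g)) | (exists c. ~R(c))
Pull the quantifiers to the front (each side's bound variable is not free in the other side):
  exists b. forall d. forall e. exists g. exists c. (~J(b) & (J(d) | R(e)) | ~R(g) | ~R(c))

exists b. forall d. forall e. exists g. exists c. (~J(b) & (J(d) | R(e)) | ~R(g) | ~R(c))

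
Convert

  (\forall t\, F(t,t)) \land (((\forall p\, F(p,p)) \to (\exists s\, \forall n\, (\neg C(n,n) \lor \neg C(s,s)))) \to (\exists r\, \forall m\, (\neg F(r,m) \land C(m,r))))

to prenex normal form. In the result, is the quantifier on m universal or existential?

universal

Eliminate → and ↔ using ¬ and ∨.
  (\forall t\, F(t,t)) \land (\neg (\neg (\forall p\, F(p,p)) \lor (\exists s\, \forall n\, (\neg C(n,n) \lor \neg C(s,s)))) \lor (\exists r\, \forall m\, (\neg F(r,m) \land C(m,r))))
Drive negations inward (¬∀x A ≡ ∃x ¬A, ¬∃x A ≡ ∀x ¬A, De Morgan for ∧/∨):
  (\forall t\, F(t,t)) \land ((\forall p\, F(p,p)) \land (\forall s\, \exists n\, (C(n,n) \land C(s,s))) \lor (\exists r\, \forall m\, (\neg F(r,m) \land C(m,r))))
Extract every quantifier outward, since the variables are now distinct and don't occur free across branches:
  \forall t\, \forall p\, \forall s\, \exists n\, \exists r\, \forall m\, (F(t,t) \land (F(p,p) \land C(n,n) \land C(s,s) \lor \neg F(r,m) \land C(m,r)))
The quantifier \forall m sits under an even number of negations (counting the antecedent side of each →), so it remains universal.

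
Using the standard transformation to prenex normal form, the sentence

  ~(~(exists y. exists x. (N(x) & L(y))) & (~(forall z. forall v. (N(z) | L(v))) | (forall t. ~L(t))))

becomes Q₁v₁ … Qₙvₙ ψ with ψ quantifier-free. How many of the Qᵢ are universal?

2

Drive negations inward (¬∀x A ≡ ∃x ¬A, ¬∃x A ≡ ∀x ¬A, De Morgan for ∧/∨):
  (exists y. exists x. (N(x) & L(y))) | (forall z. forall v. (N(z) | L(v))) & (exists t. L(t))
Pull the quantifiers to the front (each side's bound variable is not free in the other side):
  exists y. exists x. forall z. forall v. exists t. (N(x) & L(y) | (N(z) | L(v)) & L(t))
The prefix is exists y exists x forall z forall v exists t: 2 universal, 3 existential.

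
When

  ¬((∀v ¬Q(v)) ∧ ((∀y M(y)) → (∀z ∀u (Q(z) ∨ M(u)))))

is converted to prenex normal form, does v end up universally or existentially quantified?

existential

Eliminate → and ↔ using ¬ and ∨.
  ¬((∀v ¬Q(v)) ∧ (¬(∀y M(y)) ∨ (∀z ∀u (Q(z) ∨ M(u)))))
Drive negations inward (¬∀x A ≡ ∃x ¬A, ¬∃x A ≡ ∀x ¬A, De Morgan for ∧/∨):
  (∃v Q(v)) ∨ (∀y M(y)) ∧ (∃z ∃u (¬Q(z) ∧ ¬M(u)))
All bound variables are already distinct, so no renaming is needed.
Extract every quantifier outward, since the variables are now distinct and don't occur free across branches:
  ∃v ∀y ∃z ∃u (Q(v) ∨ M(y) ∧ ¬Q(z) ∧ ¬M(u))
The quantifier ∀v sits under an odd number of negations (counting the antecedent side of each →), so it flips to ∃v.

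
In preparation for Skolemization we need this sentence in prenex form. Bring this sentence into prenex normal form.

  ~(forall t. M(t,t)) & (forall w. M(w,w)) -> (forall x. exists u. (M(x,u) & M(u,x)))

forall t. exists w. forall x. exists u. (M(t,t) | ~M(w,w) | M(x,u) & M(u,x))

First replace A → B with ¬A ∨ B.
  ~(~(forall t. M(t,t)) & (forall w. M(w,w))) | (forall x. exists u. (M(x,u) & M(u,x)))
Drive negations inward (¬∀x A ≡ ∃x ¬A, ¬∃x A ≡ ∀x ¬A, De Morgan for ∧/∨):
  (forall t. M(t,t)) | (exists w. ~M(w,w)) | (forall x. exists u. (M(x,u) & M(u,x)))
All bound variables are already distinct, so no renaming is needed.
Pull the quantifiers to the front (each side's bound variable is not free in the other side):
  forall t. exists w. forall x. exists u. (M(t,t) | ~M(w,w) | M(x,u) & M(u,x))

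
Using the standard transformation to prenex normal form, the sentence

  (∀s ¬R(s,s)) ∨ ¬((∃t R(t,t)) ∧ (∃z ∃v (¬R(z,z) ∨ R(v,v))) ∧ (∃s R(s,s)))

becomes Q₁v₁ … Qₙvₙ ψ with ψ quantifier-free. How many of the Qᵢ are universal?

Drive negations inward (¬∀x A ≡ ∃x ¬A, ¬∃x A ≡ ∀x ¬A, De Morgan for ∧/∨):
  (∀s ¬R(s,s)) ∨ (∀t ¬R(t,t)) ∨ (∀z ∀v (R(z,z) ∧ ¬R(v,v))) ∨ (∀s ¬R(s,s))
Rename bound variables to avoid capture: s↦y1.
  (∀s ¬R(s,s)) ∨ (∀t ¬R(t,t)) ∨ (∀z ∀v (R(z,z) ∧ ¬R(v,v))) ∨ (∀y1 ¬R(y1,y1))
Extract every quantifier outward, since the variables are now distinct and don't occur free across branches:
  ∀s ∀t ∀z ∀v ∀y1 (¬R(s,s) ∨ ¬R(t,t) ∨ R(z,z) ∧ ¬R(v,v) ∨ ¬R(y1,y1))
The prefix is ∀s ∀t ∀z ∀v ∀y1: 5 universal, 0 existential.

5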